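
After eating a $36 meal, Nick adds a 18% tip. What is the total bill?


Calculate the tip:
18% of $36 = $6.48
Add tip to meal cost:
$36 + $6.48 = $42.48

$42.48


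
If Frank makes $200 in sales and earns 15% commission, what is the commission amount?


Convert rate to decimal:
15% = 0.15
Multiply by sales:
$200 x 0.15 = $30

$30


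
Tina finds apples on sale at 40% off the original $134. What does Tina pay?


Calculate the discount amount:
40% of $134 = $53.60
Subtract from original:
$134 - $53.60 = $80.40

$80.40


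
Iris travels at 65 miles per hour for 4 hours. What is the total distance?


Use the formula: distance = speed x time
Speed = 65 mph, Time = 4 hours
65 x 4 = 260 miles

260 miles


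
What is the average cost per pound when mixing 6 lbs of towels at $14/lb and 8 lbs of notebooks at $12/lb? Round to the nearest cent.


Cost of towels:
6 x $14 = $84
Cost of notebooks:
8 x $12 = $96
Total cost: $84 + $96 = $180
Total weight: 14 lbs
Average: $180 / 14 = $12.8571... ≈ $12.86/lb

$12.86/lb


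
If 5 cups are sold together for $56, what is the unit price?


Total cost: $56
Number of items: 5
Unit price: $56 / 5 = $11.20

$11.20


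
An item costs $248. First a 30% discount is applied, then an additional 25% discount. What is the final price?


First discount:
30% of $248 = $74.40
Price after first discount:
$248 - $74.40 = $173.60
Second discount:
25% of $173.60 = $43.40
Final price:
$173.60 - $43.40 = $130.20

$130.20


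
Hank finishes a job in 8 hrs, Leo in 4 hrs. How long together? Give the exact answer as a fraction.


Hank's rate: 1/8 of the job per hour
Leo's rate: 1/4 of the job per hour
Combined rate: 1/8 + 1/4 = 3/8 per hour
Time = 1 / (3/8) = 8/3 hours (≈ 2.67 hours)

8/3 hours


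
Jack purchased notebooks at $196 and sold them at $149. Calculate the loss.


Selling price = $149
Cost price = $196
Loss = cost price - selling price:
Loss = $196 - $149 = $47

$47


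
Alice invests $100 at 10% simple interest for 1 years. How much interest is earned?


Use the formula I = P x R x T / 100
P x R x T = 100 x 10 x 1 = 1000
I = 1000 / 100 = $10

$10


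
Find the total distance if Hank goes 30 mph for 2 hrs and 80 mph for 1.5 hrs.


Leg 1 distance:
30 x 2 = 60 miles
Leg 2 distance:
80 x 1.5 = 120 miles
Total distance:
60 + 120 = 180 miles

180 miles


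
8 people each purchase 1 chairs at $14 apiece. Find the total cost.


Cost per person:
1 x $14 = $14
Group total:
8 x $14 = $112

$112


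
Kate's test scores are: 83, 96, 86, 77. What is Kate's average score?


Add the scores:
83 + 96 + 86 + 77 = 342
Divide by the number of tests:
342 / 4 = 85.5

85.5


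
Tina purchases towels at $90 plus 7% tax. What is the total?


Calculate the tax:
7% of $90 = $6.30
Add tax to price:
$90 + $6.30 = $96.30

$96.30


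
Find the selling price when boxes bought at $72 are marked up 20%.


Calculate the markup amount:
20% of $72 = $14.40
Add to cost:
$72 + $14.40 = $86.40

$86.40


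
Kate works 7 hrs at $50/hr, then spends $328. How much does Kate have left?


Calculate earnings:
7 x $50 = $350
Subtract spending:
$350 - $328 = $22

$22


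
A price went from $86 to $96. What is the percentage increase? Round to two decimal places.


Find the absolute change:
|96 - 86| = 10
Divide by original and multiply by 100:
10 / 86 x 100 = 11.6279...% ≈ 11.63%

11.63%


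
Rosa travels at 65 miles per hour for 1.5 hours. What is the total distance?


Use the formula: distance = speed x time
Speed = 65 mph, Time = 1.5 hours
65 x 1.5 = 97.5 miles

97.5 miles


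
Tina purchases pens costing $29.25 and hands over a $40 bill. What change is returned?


Start with the amount paid:
$40
Subtract the price:
$40 - $29.25 = $10.75

$10.75


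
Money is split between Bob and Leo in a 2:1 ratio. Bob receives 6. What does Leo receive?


Find the multiplier:
6 / 2 = 3
Apply to Leo's share:
1 x 3 = 3

3


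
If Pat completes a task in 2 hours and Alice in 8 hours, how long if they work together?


Pat's rate: 1/2 of the job per hour
Alice's rate: 1/8 of the job per hour
Combined rate: 1/2 + 1/8 = 5/8 per hour
Time = 1 / (5/8) = 8/5 = 1.6 hours

1.6 hours


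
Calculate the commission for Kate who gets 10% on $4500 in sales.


Convert rate to decimal:
10% = 0.1
Multiply by sales:
$4500 x 0.1 = $450

$450


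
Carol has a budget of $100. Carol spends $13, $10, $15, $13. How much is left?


Add up expenses:
$13 + $10 + $15 + $13 = $51
Subtract from budget:
$100 - $51 = $49

$49


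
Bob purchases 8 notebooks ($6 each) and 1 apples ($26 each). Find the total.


Cost of notebooks:
8 x $6 = $48
Cost of apples:
1 x $26 = $26
Add both:
$48 + $26 = $74

$74


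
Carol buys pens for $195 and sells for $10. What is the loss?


Selling price = $10
Cost price = $195
Loss = cost price - selling price:
Loss = $195 - $10 = $185

$185


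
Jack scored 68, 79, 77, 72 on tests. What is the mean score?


Add the scores:
68 + 79 + 77 + 72 = 296
Divide by the number of tests:
296 / 4 = 74

74


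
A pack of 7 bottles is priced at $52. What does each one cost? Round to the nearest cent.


Total cost: $52
Number of items: 7
Unit price: $52 / 7 = $7.4285... ≈ $7.43

$7.43


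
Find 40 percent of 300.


Convert percentage to decimal:
40% = 0.4
Multiply:
300 x 0.4 = 120

120


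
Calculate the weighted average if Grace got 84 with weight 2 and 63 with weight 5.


Weighted sum:
2 x 84 + 5 x 63 = 483
Total weight:
2 + 5 = 7
Weighted average:
483 / 7 = 69

69


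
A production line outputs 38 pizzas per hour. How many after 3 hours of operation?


Production rate: 38 pizzas per hour
Time: 3 hours
Total: 38 x 3 = 114 pizzas

114 pizzas


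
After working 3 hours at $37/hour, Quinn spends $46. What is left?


Calculate earnings:
3 x $37 = $111
Subtract spending:
$111 - $46 = $65

$65


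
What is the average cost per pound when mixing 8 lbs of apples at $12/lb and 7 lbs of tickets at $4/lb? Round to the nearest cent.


Cost of apples:
8 x $12 = $96
Cost of tickets:
7 x $4 = $28
Total cost: $96 + $28 = $124
Total weight: 15 lbs
Average: $124 / 15 = $8.2666... ≈ $8.27/lb

$8.27/lb


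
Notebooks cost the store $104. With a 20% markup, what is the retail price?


Calculate the markup amount:
20% of $104 = $20.80
Add to cost:
$104 + $20.80 = $124.80

$124.80


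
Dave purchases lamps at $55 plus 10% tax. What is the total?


Calculate the tax:
10% of $55 = $5.50
Add tax to price:
$55 + $5.50 = $60.50

$60.50


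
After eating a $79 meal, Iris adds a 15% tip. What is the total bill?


Calculate the tip:
15% of $79 = $11.85
Add tip to meal cost:
$79 + $11.85 = $90.85

$90.85


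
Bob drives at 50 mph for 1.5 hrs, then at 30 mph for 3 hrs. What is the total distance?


Leg 1 distance:
50 x 1.5 = 75 miles
Leg 2 distance:
30 x 3 = 90 miles
Total distance:
75 + 90 = 165 miles

165 miles


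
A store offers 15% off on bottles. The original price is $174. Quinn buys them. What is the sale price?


Calculate the discount amount:
15% of $174 = $26.10
Subtract from original:
$174 - $26.10 = $147.90

$147.90


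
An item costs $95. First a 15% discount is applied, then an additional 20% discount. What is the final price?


First discount:
15% of $95 = $14.25
Price after first discount:
$95 - $14.25 = $80.75
Second discount:
20% of $80.75 = $16.15
Final price:
$80.75 - $16.15 = $64.60

$64.60


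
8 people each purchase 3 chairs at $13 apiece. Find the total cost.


Cost per person:
3 x $13 = $39
Group total:
8 x $39 = $312

$312


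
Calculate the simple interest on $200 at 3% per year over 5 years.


Use the formula I = P x R x T / 100
P x R x T = 200 x 3 x 5 = 3000
I = 3000 / 100 = $30

$30


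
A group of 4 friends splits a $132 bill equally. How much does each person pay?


Total bill: $132
Number of people: 4
Each pays: $132 / 4 = $33

$33


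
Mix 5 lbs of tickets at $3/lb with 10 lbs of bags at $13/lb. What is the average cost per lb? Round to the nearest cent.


Cost of tickets:
5 x $3 = $15
Cost of bags:
10 x $13 = $130
Total cost: $15 + $130 = $145
Total weight: 15 lbs
Average: $145 / 15 = $9.6666... ≈ $9.67/lb

$9.67/lb


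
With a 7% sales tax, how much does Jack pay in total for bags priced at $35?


Calculate the tax:
7% of $35 = $2.45
Add tax to price:
$35 + $2.45 = $37.45

$37.45


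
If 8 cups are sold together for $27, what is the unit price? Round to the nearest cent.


Total cost: $27
Number of items: 8
Unit price: $27 / 8 = $3.375 ≈ $3.38

$3.38


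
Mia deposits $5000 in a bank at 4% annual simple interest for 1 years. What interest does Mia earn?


Use the formula I = P x R x T / 100
P x R x T = 5000 x 4 x 1 = 20000
I = 20000 / 100 = $200

$200


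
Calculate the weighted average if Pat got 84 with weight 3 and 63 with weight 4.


Weighted sum:
3 x 84 + 4 x 63 = 504
Total weight:
3 + 4 = 7
Weighted average:
504 / 7 = 72

72


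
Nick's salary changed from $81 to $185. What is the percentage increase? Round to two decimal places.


Find the absolute change:
|185 - 81| = 104
Divide by original and multiply by 100:
104 / 81 x 100 = 128.3950...% ≈ 128.4%

128.4%


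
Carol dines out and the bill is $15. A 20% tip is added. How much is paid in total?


Calculate the tip:
20% of $15 = $3
Add tip to meal cost:
$15 + $3 = $18

$18


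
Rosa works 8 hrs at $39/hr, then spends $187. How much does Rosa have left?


Calculate earnings:
8 x $39 = $312
Subtract spending:
$312 - $187 = $125

$125


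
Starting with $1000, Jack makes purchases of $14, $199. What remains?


Add up expenses:
$14 + $199 = $213
Subtract from budget:
$1000 - $213 = $787

$787


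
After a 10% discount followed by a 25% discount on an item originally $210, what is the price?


First discount:
10% of $210 = $21
Price after first discount:
$210 - $21 = $189
Second discount:
25% of $189 = $47.25
Final price:
$189 - $47.25 = $141.75

$141.75


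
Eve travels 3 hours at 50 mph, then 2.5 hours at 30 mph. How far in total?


Leg 1 distance:
50 x 3 = 150 miles
Leg 2 distance:
30 x 2.5 = 75 miles
Total distance:
150 + 75 = 225 miles

225 miles


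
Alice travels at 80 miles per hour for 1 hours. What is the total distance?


Use the formula: distance = speed x time
Speed = 80 mph, Time = 1 hours
80 x 1 = 80 miles

80 miles


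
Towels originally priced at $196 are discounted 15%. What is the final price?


Calculate the discount amount:
15% of $196 = $29.40
Subtract from original:
$196 - $29.40 = $166.60

$166.60


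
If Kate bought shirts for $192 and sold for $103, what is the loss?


Selling price = $103
Cost price = $192
Loss = cost price - selling price:
Loss = $192 - $103 = $89

$89


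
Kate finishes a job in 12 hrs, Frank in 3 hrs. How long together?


Kate's rate: 1/12 of the job per hour
Frank's rate: 1/3 of the job per hour
Combined rate: 1/12 + 1/3 = 5/12 per hour
Time = 1 / (5/12) = 12/5 = 2.4 hours

2.4 hours


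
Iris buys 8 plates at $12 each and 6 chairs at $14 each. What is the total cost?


Cost of plates:
8 x $12 = $96
Cost of chairs:
6 x $14 = $84
Add both:
$96 + $84 = $180

$180


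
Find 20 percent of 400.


Convert percentage to decimal:
20% = 0.2
Multiply:
400 x 0.2 = 80

80


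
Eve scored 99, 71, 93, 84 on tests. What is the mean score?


Add the scores:
99 + 71 + 93 + 84 = 347
Divide by the number of tests:
347 / 4 = 86.75

86.75


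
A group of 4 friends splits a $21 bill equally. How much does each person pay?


Total bill: $21
Number of people: 4
Each pays: $21 / 4 = $5.25

$5.25


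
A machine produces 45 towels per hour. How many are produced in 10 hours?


Production rate: 45 towels per hour
Time: 10 hours
Total: 45 x 10 = 450 towels

450 towels


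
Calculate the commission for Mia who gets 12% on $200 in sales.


Convert rate to decimal:
12% = 0.12
Multiply by sales:
$200 x 0.12 = $24

$24


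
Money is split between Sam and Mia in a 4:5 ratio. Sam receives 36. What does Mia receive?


Find the multiplier:
36 / 4 = 9
Apply to Mia's share:
5 x 9 = 45

45


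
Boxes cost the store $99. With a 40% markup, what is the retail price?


Calculate the markup amount:
40% of $99 = $39.60
Add to cost:
$99 + $39.60 = $138.60

$138.60


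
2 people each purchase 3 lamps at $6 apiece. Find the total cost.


Cost per person:
3 x $6 = $18
Group total:
2 x $18 = $36

$36


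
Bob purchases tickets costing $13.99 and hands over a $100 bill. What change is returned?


Start with the amount paid:
$100
Subtract the price:
$100 - $13.99 = $86.01

$86.01


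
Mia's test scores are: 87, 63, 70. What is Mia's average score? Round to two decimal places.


Add the scores:
87 + 63 + 70 = 220
Divide by the number of tests:
220 / 3 = 73.3333... ≈ 73.33

73.33


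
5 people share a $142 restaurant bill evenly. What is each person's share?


Total bill: $142
Number of people: 5
Each pays: $142 / 5 = $28.40

$28.40


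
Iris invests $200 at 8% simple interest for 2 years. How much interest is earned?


Use the formula I = P x R x T / 100
P x R x T = 200 x 8 x 2 = 3200
I = 3200 / 100 = $32

$32


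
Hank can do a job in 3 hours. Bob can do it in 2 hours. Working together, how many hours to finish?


Hank's rate: 1/3 of the job per hour
Bob's rate: 1/2 of the job per hour
Combined rate: 1/3 + 1/2 = 5/6 per hour
Time = 1 / (5/6) = 6/5 = 1.2 hours

1.2 hours


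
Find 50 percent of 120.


Convert percentage to decimal:
50% = 0.5
Multiply:
120 x 0.5 = 60

60


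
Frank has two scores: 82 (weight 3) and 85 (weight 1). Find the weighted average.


Weighted sum:
3 x 82 + 1 x 85 = 331
Total weight:
3 + 1 = 4
Weighted average:
331 / 4 = 82.75

82.75


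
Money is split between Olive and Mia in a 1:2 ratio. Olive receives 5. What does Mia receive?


Find the multiplier:
5 / 1 = 5
Apply to Mia's share:
2 x 5 = 10

10


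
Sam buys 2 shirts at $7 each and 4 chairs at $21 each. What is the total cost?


Cost of shirts:
2 x $7 = $14
Cost of chairs:
4 x $21 = $84
Add both:
$14 + $84 = $98

$98


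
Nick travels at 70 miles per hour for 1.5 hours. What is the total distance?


Use the formula: distance = speed x time
Speed = 70 mph, Time = 1.5 hours
70 x 1.5 = 105 miles

105 miles


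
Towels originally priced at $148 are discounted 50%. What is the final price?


Calculate the discount amount:
50% of $148 = $74
Subtract from original:
$148 - $74 = $74

$74


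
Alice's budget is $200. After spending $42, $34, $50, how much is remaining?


Add up expenses:
$42 + $34 + $50 = $126
Subtract from budget:
$200 - $126 = $74

$74


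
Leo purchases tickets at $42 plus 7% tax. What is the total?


Calculate the tax:
7% of $42 = $2.94
Add tax to price:
$42 + $2.94 = $44.94

$44.94


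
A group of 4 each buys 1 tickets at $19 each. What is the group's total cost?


Cost per person:
1 x $19 = $19
Group total:
4 x $19 = $76

$76


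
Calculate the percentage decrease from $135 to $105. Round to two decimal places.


Find the absolute change:
|105 - 135| = 30
Divide by original and multiply by 100:
30 / 135 x 100 = 22.2222...% ≈ 22.22%

22.22%


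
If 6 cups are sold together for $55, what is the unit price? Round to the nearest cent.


Total cost: $55
Number of items: 6
Unit price: $55 / 6 = $9.1666... ≈ $9.17

$9.17


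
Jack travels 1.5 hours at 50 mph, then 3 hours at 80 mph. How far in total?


Leg 1 distance:
50 x 1.5 = 75 miles
Leg 2 distance:
80 x 3 = 240 miles
Total distance:
75 + 240 = 315 miles

315 miles


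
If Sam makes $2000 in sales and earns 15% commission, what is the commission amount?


Convert rate to decimal:
15% = 0.15
Multiply by sales:
$2000 x 0.15 = $300

$300


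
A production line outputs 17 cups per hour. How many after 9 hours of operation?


Production rate: 17 cups per hour
Time: 9 hours
Total: 17 x 9 = 153 cups

153 cups


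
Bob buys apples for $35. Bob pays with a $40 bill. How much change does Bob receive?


Start with the amount paid:
$40
Subtract the price:
$40 - $35 = $5

$5


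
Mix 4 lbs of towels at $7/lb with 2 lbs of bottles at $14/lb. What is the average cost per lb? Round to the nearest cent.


Cost of towels:
4 x $7 = $28
Cost of bottles:
2 x $14 = $28
Total cost: $28 + $28 = $56
Total weight: 6 lbs
Average: $56 / 6 = $9.3333... ≈ $9.33/lb

$9.33/lb


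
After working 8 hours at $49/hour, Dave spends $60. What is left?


Calculate earnings:
8 x $49 = $392
Subtract spending:
$392 - $60 = $332

$332


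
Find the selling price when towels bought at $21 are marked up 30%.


Calculate the markup amount:
30% of $21 = $6.30
Add to cost:
$21 + $6.30 = $27.30

$27.30


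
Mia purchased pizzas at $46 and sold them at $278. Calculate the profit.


Selling price = $278
Cost price = $46
Profit = selling price - cost price:
Profit = $278 - $46 = $232

$232


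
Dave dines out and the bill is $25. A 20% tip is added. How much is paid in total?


Calculate the tip:
20% of $25 = $5
Add tip to meal cost:
$25 + $5 = $30

$30


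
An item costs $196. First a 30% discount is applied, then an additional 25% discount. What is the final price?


First discount:
30% of $196 = $58.80
Price after first discount:
$196 - $58.80 = $137.20
Second discount:
25% of $137.20 = $34.30
Final price:
$137.20 - $34.30 = $102.90

$102.90


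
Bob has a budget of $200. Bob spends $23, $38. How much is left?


Add up expenses:
$23 + $38 = $61
Subtract from budget:
$200 - $61 = $139

$139


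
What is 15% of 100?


Convert percentage to decimal:
15% = 0.15
Multiply:
100 x 0.15 = 15

15


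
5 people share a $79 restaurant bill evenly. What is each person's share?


Total bill: $79
Number of people: 5
Each pays: $79 / 5 = $15.80

$15.80


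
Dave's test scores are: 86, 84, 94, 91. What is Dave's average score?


Add the scores:
86 + 84 + 94 + 91 = 355
Divide by the number of tests:
355 / 4 = 88.75

88.75


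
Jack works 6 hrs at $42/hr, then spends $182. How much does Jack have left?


Calculate earnings:
6 x $42 = $252
Subtract spending:
$252 - $182 = $70

$70


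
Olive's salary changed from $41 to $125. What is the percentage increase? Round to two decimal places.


Find the absolute change:
|125 - 41| = 84
Divide by original and multiply by 100:
84 / 41 x 100 = 204.8780...% ≈ 204.88%

204.88%


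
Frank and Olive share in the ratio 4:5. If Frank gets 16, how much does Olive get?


Find the multiplier:
16 / 4 = 4
Apply to Olive's share:
5 x 4 = 20

20


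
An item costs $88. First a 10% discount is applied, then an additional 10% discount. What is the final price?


First discount:
10% of $88 = $8.80
Price after first discount:
$88 - $8.80 = $79.20
Second discount:
10% of $79.20 = $7.92
Final price:
$79.20 - $7.92 = $71.28

$71.28


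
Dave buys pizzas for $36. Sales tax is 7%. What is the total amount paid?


Calculate the tax:
7% of $36 = $2.52
Add tax to price:
$36 + $2.52 = $38.52

$38.52


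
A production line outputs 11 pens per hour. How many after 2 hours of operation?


Production rate: 11 pens per hour
Time: 2 hours
Total: 11 x 2 = 22 pens

22 pens


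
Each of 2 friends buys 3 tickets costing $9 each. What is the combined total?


Cost per person:
3 x $9 = $27
Group total:
2 x $27 = $54

$54


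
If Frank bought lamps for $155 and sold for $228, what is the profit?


Selling price = $228
Cost price = $155
Profit = selling price - cost price:
Profit = $228 - $155 = $73

$73


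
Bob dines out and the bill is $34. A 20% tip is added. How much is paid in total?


Calculate the tip:
20% of $34 = $6.80
Add tip to meal cost:
$34 + $6.80 = $40.80

$40.80


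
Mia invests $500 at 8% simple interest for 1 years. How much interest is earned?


Use the formula I = P x R x T / 100
P x R x T = 500 x 8 x 1 = 4000
I = 4000 / 100 = $40

$40


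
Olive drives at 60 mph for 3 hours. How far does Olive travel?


Use the formula: distance = speed x time
Speed = 60 mph, Time = 3 hours
60 x 3 = 180 miles

180 miles


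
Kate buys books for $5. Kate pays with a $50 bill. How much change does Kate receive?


Start with the amount paid:
$50
Subtract the price:
$50 - $5 = $45

$45


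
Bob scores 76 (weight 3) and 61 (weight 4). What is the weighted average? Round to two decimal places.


Weighted sum:
3 x 76 + 4 x 61 = 472
Total weight:
3 + 4 = 7
Weighted average:
472 / 7 = 67.4285... ≈ 67.43

67.43


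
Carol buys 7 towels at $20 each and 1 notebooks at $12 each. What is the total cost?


Cost of towels:
7 x $20 = $140
Cost of notebooks:
1 x $12 = $12
Add both:
$140 + $12 = $152

$152


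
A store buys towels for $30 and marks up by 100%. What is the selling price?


Calculate the markup amount:
100% of $30 = $30
Add to cost:
$30 + $30 = $60

$60


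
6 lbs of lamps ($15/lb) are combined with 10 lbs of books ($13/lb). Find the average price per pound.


Cost of lamps:
6 x $15 = $90
Cost of books:
10 x $13 = $130
Total cost: $90 + $130 = $220
Total weight: 16 lbs
Average: $220 / 16 = $13.75/lb

$13.75/lb


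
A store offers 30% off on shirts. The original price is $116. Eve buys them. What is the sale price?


Calculate the discount amount:
30% of $116 = $34.80
Subtract from original:
$116 - $34.80 = $81.20

$81.20


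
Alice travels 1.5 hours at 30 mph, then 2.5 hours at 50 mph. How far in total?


Leg 1 distance:
30 x 1.5 = 45 miles
Leg 2 distance:
50 x 2.5 = 125 miles
Total distance:
45 + 125 = 170 miles

170 miles


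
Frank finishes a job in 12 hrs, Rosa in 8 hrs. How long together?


Frank's rate: 1/12 of the job per hour
Rosa's rate: 1/8 of the job per hour
Combined rate: 1/12 + 1/8 = 5/24 per hour
Time = 1 / (5/24) = 24/5 = 4.8 hours

4.8 hours


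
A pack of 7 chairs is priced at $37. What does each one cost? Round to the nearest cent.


Total cost: $37
Number of items: 7
Unit price: $37 / 7 = $5.2857... ≈ $5.29

$5.29


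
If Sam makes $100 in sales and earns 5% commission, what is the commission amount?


Convert rate to decimal:
5% = 0.05
Multiply by sales:
$100 x 0.05 = $5

$5


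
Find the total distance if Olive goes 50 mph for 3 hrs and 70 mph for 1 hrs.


Leg 1 distance:
50 x 3 = 150 miles
Leg 2 distance:
70 x 1 = 70 miles
Total distance:
150 + 70 = 220 miles

220 miles


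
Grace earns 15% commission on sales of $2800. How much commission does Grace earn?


Convert rate to decimal:
15% = 0.15
Multiply by sales:
$2800 x 0.15 = $420

$420


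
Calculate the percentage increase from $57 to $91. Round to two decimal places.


Find the absolute change:
|91 - 57| = 34
Divide by original and multiply by 100:
34 / 57 x 100 = 59.6491...% ≈ 59.65%

59.65%


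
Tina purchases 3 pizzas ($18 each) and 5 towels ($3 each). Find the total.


Cost of pizzas:
3 x $18 = $54
Cost of towels:
5 x $3 = $15
Add both:
$54 + $15 = $69

$69


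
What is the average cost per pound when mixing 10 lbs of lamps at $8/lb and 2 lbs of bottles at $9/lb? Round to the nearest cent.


Cost of lamps:
10 x $8 = $80
Cost of bottles:
2 x $9 = $18
Total cost: $80 + $18 = $98
Total weight: 12 lbs
Average: $98 / 12 = $8.1666... ≈ $8.17/lb

$8.17/lb


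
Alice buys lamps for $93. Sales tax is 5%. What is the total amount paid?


Calculate the tax:
5% of $93 = $4.65
Add tax to price:
$93 + $4.65 = $97.65

$97.65


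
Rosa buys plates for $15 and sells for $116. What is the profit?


Selling price = $116
Cost price = $15
Profit = selling price - cost price:
Profit = $116 - $15 = $101

$101


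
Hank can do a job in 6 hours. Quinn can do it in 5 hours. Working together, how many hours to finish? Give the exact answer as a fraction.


Hank's rate: 1/6 of the job per hour
Quinn's rate: 1/5 of the job per hour
Combined rate: 1/6 + 1/5 = 11/30 per hour
Time = 1 / (11/30) = 30/11 hours (≈ 2.73 hours)

30/11 hours


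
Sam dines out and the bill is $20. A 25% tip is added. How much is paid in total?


Calculate the tip:
25% of $20 = $5
Add tip to meal cost:
$20 + $5 = $25

$25


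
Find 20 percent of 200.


Convert percentage to decimal:
20% = 0.2
Multiply:
200 x 0.2 = 40

40


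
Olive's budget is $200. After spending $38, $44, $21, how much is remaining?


Add up expenses:
$38 + $44 + $21 = $103
Subtract from budget:
$200 - $103 = $97

$97


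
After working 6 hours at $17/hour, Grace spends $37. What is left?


Calculate earnings:
6 x $17 = $102
Subtract spending:
$102 - $37 = $65

$65


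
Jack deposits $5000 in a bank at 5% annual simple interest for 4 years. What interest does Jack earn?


Use the formula I = P x R x T / 100
P x R x T = 5000 x 5 x 4 = 100000
I = 100000 / 100 = $1000

$1000


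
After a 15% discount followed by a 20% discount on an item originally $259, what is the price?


First discount:
15% of $259 = $38.85
Price after first discount:
$259 - $38.85 = $220.15
Second discount:
20% of $220.15 = $44.03
Final price:
$220.15 - $44.03 = $176.12

$176.12


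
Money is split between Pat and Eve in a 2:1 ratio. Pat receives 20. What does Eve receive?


Find the multiplier:
20 / 2 = 10
Apply to Eve's share:
1 x 10 = 10

10


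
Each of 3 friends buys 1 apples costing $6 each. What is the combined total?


Cost per person:
1 x $6 = $6
Group total:
3 x $6 = $18

$18


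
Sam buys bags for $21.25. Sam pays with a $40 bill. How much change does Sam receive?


Start with the amount paid:
$40
Subtract the price:
$40 - $21.25 = $18.75

$18.75


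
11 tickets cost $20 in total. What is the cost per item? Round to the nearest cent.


Total cost: $20
Number of items: 11
Unit price: $20 / 11 = $1.8181... ≈ $1.82

$1.82


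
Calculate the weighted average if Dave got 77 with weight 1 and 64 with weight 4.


Weighted sum:
1 x 77 + 4 x 64 = 333
Total weight:
1 + 4 = 5
Weighted average:
333 / 5 = 66.6

66.6


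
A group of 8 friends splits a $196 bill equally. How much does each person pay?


Total bill: $196
Number of people: 8
Each pays: $196 / 8 = $24.50

$24.50


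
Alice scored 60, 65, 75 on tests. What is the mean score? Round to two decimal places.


Add the scores:
60 + 65 + 75 = 200
Divide by the number of tests:
200 / 3 = 66.6666... ≈ 66.67

66.67


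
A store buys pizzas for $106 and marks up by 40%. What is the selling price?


Calculate the markup amount:
40% of $106 = $42.40
Add to cost:
$106 + $42.40 = $148.40

$148.40


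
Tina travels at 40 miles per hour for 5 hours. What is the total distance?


Use the formula: distance = speed x time
Speed = 40 mph, Time = 5 hours
40 x 5 = 200 miles

200 miles


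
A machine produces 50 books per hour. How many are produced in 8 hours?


Production rate: 50 books per hour
Time: 8 hours
Total: 50 x 8 = 400 books

400 books


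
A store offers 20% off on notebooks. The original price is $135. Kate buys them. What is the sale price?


Calculate the discount amount:
20% of $135 = $27
Subtract from original:
$135 - $27 = $108

$108


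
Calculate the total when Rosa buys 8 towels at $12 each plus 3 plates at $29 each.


Cost of towels:
8 x $12 = $96
Cost of plates:
3 x $29 = $87
Add both:
$96 + $87 = $183

$183


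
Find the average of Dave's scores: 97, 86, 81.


Add the scores:
97 + 86 + 81 = 264
Divide by the number of tests:
264 / 3 = 88

88


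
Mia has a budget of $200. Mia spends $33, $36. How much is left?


Add up expenses:
$33 + $36 = $69
Subtract from budget:
$200 - $69 = $131

$131


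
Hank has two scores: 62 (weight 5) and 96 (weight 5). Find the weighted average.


Weighted sum:
5 x 62 + 5 x 96 = 790
Total weight:
5 + 5 = 10
Weighted average:
790 / 10 = 79

79


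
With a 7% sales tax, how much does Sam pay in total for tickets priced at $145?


Calculate the tax:
7% of $145 = $10.15
Add tax to price:
$145 + $10.15 = $155.15

$155.15


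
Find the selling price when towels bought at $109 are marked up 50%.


Calculate the markup amount:
50% of $109 = $54.50
Add to cost:
$109 + $54.50 = $163.50

$163.50


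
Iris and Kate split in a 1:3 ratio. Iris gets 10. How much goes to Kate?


Find the multiplier:
10 / 1 = 10
Apply to Kate's share:
3 x 10 = 30

30


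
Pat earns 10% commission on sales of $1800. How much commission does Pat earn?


Convert rate to decimal:
10% = 0.1
Multiply by sales:
$1800 x 0.1 = $180

$180


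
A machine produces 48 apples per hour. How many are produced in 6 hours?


Production rate: 48 apples per hour
Time: 6 hours
Total: 48 x 6 = 288 apples

288 apples


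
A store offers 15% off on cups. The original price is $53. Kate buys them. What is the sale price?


Calculate the discount amount:
15% of $53 = $7.95
Subtract from original:
$53 - $7.95 = $45.05

$45.05


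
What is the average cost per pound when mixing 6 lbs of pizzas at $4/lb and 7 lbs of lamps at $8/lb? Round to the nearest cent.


Cost of pizzas:
6 x $4 = $24
Cost of lamps:
7 x $8 = $56
Total cost: $24 + $56 = $80
Total weight: 13 lbs
Average: $80 / 13 = $6.1538... ≈ $6.15/lb

$6.15/lb


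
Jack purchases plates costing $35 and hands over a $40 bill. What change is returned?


Start with the amount paid:
$40
Subtract the price:
$40 - $35 = $5

$5


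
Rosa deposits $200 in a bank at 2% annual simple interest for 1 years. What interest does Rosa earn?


Use the formula I = P x R x T / 100
P x R x T = 200 x 2 x 1 = 400
I = 400 / 100 = $4

$4


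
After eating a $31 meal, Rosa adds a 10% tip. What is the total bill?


Calculate the tip:
10% of $31 = $3.10
Add tip to meal cost:
$31 + $3.10 = $34.10

$34.10


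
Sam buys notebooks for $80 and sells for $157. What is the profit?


Selling price = $157
Cost price = $80
Profit = selling price - cost price:
Profit = $157 - $80 = $77

$77


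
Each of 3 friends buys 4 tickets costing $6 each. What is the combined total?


Cost per person:
4 x $6 = $24
Group total:
3 x $24 = $72

$72


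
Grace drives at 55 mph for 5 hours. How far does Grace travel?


Use the formula: distance = speed x time
Speed = 55 mph, Time = 5 hours
55 x 5 = 275 miles

275 miles


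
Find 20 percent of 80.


Convert percentage to decimal:
20% = 0.2
Multiply:
80 x 0.2 = 16

16


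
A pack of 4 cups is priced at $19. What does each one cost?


Total cost: $19
Number of items: 4
Unit price: $19 / 4 = $4.75

$4.75


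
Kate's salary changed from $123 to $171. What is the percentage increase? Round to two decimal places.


Find the absolute change:
|171 - 123| = 48
Divide by original and multiply by 100:
48 / 123 x 100 = 39.0243...% ≈ 39.02%

39.02%


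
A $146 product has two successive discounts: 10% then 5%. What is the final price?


First discount:
10% of $146 = $14.60
Price after first discount:
$146 - $14.60 = $131.40
Second discount:
5% of $131.40 = $6.57
Final price:
$131.40 - $6.57 = $124.83

$124.83


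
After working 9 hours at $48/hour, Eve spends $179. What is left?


Calculate earnings:
9 x $48 = $432
Subtract spending:
$432 - $179 = $253

$253


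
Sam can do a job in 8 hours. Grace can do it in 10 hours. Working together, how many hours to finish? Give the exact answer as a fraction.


Sam's rate: 1/8 of the job per hour
Grace's rate: 1/10 of the job per hour
Combined rate: 1/8 + 1/10 = 9/40 per hour
Time = 1 / (9/40) = 40/9 hours (≈ 4.44 hours)

40/9 hours


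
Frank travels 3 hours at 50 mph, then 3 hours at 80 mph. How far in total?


Leg 1 distance:
50 x 3 = 150 miles
Leg 2 distance:
80 x 3 = 240 miles
Total distance:
150 + 240 = 390 miles

390 miles


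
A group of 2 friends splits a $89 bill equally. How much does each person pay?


Total bill: $89
Number of people: 2
Each pays: $89 / 2 = $44.50

$44.50


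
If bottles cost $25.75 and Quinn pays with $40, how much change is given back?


Start with the amount paid:
$40
Subtract the price:
$40 - $25.75 = $14.25

$14.25


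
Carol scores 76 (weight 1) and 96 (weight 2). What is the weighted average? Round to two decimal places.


Weighted sum:
1 x 76 + 2 x 96 = 268
Total weight:
1 + 2 = 3
Weighted average:
268 / 3 = 89.3333... ≈ 89.33

89.33


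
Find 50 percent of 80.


Convert percentage to decimal:
50% = 0.5
Multiply:
80 x 0.5 = 40

40


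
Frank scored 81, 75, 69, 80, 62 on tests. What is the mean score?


Add the scores:
81 + 75 + 69 + 80 + 62 = 367
Divide by the number of tests:
367 / 5 = 73.4

73.4


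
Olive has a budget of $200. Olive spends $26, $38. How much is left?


Add up expenses:
$26 + $38 = $64
Subtract from budget:
$200 - $64 = $136

$136


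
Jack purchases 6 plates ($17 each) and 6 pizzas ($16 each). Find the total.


Cost of plates:
6 x $17 = $102
Cost of pizzas:
6 x $16 = $96
Add both:
$102 + $96 = $198

$198


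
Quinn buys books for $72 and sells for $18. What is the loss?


Selling price = $18
Cost price = $72
Loss = cost price - selling price:
Loss = $72 - $18 = $54

$54


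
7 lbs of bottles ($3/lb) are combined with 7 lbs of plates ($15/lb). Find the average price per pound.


Cost of bottles:
7 x $3 = $21
Cost of plates:
7 x $15 = $105
Total cost: $21 + $105 = $126
Total weight: 14 lbs
Average: $126 / 14 = $9/lb

$9/lb


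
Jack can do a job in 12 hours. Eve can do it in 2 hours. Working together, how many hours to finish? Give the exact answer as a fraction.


Jack's rate: 1/12 of the job per hour
Eve's rate: 1/2 of the job per hour
Combined rate: 1/12 + 1/2 = 7/12 per hour
Time = 1 / (7/12) = 12/7 hours (≈ 1.71 hours)

12/7 hours


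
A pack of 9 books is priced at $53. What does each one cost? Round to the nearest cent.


Total cost: $53
Number of items: 9
Unit price: $53 / 9 = $5.8888... ≈ $5.89

$5.89


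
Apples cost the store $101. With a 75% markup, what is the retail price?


Calculate the markup amount:
75% of $101 = $75.75
Add to cost:
$101 + $75.75 = $176.75

$176.75


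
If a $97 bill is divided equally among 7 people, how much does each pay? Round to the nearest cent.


Total bill: $97
Number of people: 7
Each pays: $97 / 7 = $13.8571... ≈ $13.86

$13.86


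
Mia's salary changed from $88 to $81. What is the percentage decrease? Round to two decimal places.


Find the absolute change:
|81 - 88| = 7
Divide by original and multiply by 100:
7 / 88 x 100 = 7.9545...% ≈ 7.95%

7.95%


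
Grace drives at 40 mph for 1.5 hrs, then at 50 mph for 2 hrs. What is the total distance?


Leg 1 distance:
40 x 1.5 = 60 miles
Leg 2 distance:
50 x 2 = 100 miles
Total distance:
60 + 100 = 160 miles

160 miles


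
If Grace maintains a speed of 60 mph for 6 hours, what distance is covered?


Use the formula: distance = speed x time
Speed = 60 mph, Time = 6 hours
60 x 6 = 360 miles

360 miles


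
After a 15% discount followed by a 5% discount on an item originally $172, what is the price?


First discount:
15% of $172 = $25.80
Price after first discount:
$172 - $25.80 = $146.20
Second discount:
5% of $146.20 = $7.31
Final price:
$146.20 - $7.31 = $138.89

$138.89


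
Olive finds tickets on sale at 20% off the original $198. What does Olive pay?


Calculate the discount amount:
20% of $198 = $39.60
Subtract from original:
$198 - $39.60 = $158.40

$158.40


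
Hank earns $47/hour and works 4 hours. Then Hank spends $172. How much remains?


Calculate earnings:
4 x $47 = $188
Subtract spending:
$188 - $172 = $16

$16


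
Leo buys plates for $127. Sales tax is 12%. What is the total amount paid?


Calculate the tax:
12% of $127 = $15.24
Add tax to price:
$127 + $15.24 = $142.24

$142.24


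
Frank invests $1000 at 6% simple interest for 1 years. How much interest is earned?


Use the formula I = P x R x T / 100
P x R x T = 1000 x 6 x 1 = 6000
I = 6000 / 100 = $60

$60


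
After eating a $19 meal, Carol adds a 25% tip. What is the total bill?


Calculate the tip:
25% of $19 = $4.75
Add tip to meal cost:
$19 + $4.75 = $23.75

$23.75


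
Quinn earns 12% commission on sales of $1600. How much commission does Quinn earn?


Convert rate to decimal:
12% = 0.12
Multiply by sales:
$1600 x 0.12 = $192

$192


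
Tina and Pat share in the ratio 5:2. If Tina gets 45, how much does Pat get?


Find the multiplier:
45 / 5 = 9
Apply to Pat's share:
2 x 9 = 18

18


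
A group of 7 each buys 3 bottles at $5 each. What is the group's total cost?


Cost per person:
3 x $5 = $15
Group total:
7 x $15 = $105

$105


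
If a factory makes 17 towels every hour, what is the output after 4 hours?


Production rate: 17 towels per hour
Time: 4 hours
Total: 17 x 4 = 68 towels

68 towels


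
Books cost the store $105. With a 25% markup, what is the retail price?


Calculate the markup amount:
25% of $105 = $26.25
Add to cost:
$105 + $26.25 = $131.25

$131.25


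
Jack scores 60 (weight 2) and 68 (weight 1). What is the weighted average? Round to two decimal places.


Weighted sum:
2 x 60 + 1 x 68 = 188
Total weight:
2 + 1 = 3
Weighted average:
188 / 3 = 62.6666... ≈ 62.67

62.67


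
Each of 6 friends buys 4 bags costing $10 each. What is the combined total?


Cost per person:
4 x $10 = $40
Group total:
6 x $40 = $240

$240


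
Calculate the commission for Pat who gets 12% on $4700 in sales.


Convert rate to decimal:
12% = 0.12
Multiply by sales:
$4700 x 0.12 = $564

$564


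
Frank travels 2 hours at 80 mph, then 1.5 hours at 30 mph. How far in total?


Leg 1 distance:
80 x 2 = 160 miles
Leg 2 distance:
30 x 1.5 = 45 miles
Total distance:
160 + 45 = 205 miles

205 miles


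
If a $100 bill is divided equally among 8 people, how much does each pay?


Total bill: $100
Number of people: 8
Each pays: $100 / 8 = $12.50

$12.50


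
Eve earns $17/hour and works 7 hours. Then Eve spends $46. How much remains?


Calculate earnings:
7 x $17 = $119
Subtract spending:
$119 - $46 = $73

$73


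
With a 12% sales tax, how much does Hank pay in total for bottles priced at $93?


Calculate the tax:
12% of $93 = $11.16
Add tax to price:
$93 + $11.16 = $104.16

$104.16


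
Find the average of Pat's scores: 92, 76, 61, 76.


Add the scores:
92 + 76 + 61 + 76 = 305
Divide by the number of tests:
305 / 4 = 76.25

76.25


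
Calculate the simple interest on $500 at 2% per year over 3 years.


Use the formula I = P x R x T / 100
P x R x T = 500 x 2 x 3 = 3000
I = 3000 / 100 = $30

$30


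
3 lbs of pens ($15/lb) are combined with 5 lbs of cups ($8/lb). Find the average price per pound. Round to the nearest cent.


Cost of pens:
3 x $15 = $45
Cost of cups:
5 x $8 = $40
Total cost: $45 + $40 = $85
Total weight: 8 lbs
Average: $85 / 8 = $10.625 ≈ $10.63/lb

$10.63/lb


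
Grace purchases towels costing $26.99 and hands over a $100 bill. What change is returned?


Start with the amount paid:
$100
Subtract the price:
$100 - $26.99 = $73.01

$73.01


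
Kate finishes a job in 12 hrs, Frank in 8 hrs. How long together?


Kate's rate: 1/12 of the job per hour
Frank's rate: 1/8 of the job per hour
Combined rate: 1/12 + 1/8 = 5/24 per hour
Time = 1 / (5/24) = 24/5 = 4.8 hours

4.8 hours


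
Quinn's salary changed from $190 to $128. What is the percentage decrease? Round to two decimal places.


Find the absolute change:
|128 - 190| = 62
Divide by original and multiply by 100:
62 / 190 x 100 = 32.6315...% ≈ 32.63%

32.63%
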